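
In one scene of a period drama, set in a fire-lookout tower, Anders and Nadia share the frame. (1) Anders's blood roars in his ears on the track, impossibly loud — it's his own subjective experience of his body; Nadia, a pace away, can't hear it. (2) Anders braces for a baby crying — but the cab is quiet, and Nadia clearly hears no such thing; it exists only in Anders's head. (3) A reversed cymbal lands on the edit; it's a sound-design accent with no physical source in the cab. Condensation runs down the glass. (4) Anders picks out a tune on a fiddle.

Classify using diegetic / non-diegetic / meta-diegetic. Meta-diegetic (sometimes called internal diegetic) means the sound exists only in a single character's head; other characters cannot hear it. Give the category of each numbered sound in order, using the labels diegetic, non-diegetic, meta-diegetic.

(1) is meta-diegetic: it's Anders's internal bodily sensation rendered as sound; only Anders 'hears' it.
(2) Anders alone 'hears' it — an imagined sound, not present in the space → meta-diegetic.
Sound (3): nothing in the scene produces it; it's an accent added for the audience, so non-diegetic.
Sound (4): Anders is producing the music live, in the story world, so diegetic.

meta-diegetic, meta-diegetic, non-diegetic, diegetic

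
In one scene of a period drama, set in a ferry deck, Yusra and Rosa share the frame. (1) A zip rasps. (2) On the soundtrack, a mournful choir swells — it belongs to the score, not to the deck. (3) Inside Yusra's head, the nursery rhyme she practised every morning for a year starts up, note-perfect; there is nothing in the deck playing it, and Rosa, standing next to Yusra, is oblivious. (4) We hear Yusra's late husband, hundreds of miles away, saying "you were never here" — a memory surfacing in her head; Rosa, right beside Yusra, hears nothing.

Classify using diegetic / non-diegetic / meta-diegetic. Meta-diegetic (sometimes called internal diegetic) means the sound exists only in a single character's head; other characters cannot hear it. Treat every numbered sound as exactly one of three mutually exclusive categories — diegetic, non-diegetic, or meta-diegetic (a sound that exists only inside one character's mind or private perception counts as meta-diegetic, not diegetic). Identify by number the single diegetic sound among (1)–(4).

1

Sound (1): a zip is a real object/event in the scene's world, so diegetic.
(2) is non-diegetic: nothing in the deck produces it and the characters don't hear it — pure soundtrack.
Sound (3): the music is a memory playing inside Yusra's mind alone; no real-world source, Rosa can't hear it, so meta-diegetic.
(4) is meta-diegetic: a remembered line, private to Yusra — not present in the room, not audible to Rosa.
Only (1) is diegetic.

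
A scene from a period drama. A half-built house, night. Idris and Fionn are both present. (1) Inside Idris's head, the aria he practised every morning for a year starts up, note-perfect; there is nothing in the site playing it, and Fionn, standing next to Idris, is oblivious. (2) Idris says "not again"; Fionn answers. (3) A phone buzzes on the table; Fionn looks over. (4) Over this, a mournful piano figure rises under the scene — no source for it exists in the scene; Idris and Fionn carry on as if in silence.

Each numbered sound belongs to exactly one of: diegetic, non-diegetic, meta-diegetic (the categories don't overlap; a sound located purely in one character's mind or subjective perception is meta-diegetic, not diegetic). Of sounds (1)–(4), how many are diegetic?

(1) it lives in Idris's subjectivity, not in the site → meta-diegetic.
(2) is diegetic: Idris is a character speaking aloud in the scene.
(3) an in-world source (a phone); characters could hear it → diegetic.
(4) score with no on-screen or off-screen source; it exists for the audience alone → non-diegetic.
Diegetic: (2), (3) — that's 2.

2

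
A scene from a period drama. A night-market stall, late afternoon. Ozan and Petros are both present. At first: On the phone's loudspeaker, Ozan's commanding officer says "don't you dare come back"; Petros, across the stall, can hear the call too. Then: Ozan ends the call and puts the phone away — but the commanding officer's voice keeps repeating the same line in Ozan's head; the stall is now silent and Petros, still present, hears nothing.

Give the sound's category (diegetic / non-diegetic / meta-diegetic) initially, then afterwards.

diegetic, meta-diegetic

Initially: the loudspeaker is an in-world source; both Ozan and Petros hear the call → diegetic.
Afterwards: with the phone off, the voice continues only as Ozan's private mental replay — Petros can't hear it → meta-diegetic.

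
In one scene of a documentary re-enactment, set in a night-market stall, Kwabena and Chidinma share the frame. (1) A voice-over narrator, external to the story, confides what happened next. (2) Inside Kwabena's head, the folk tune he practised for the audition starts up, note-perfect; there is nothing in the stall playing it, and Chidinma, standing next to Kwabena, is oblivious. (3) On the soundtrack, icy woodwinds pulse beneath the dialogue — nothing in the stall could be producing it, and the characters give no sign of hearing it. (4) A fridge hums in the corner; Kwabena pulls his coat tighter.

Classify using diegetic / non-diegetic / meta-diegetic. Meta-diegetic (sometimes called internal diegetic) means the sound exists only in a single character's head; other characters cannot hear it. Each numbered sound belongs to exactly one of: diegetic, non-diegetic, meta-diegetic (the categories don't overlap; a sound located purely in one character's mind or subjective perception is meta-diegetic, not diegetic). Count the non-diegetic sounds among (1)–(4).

(1) commentary laid over the scene from outside the fiction → non-diegetic.
(2) is meta-diegetic: remembered music, private to Kwabena — Chidinma is oblivious because it isn't in the room.
(3) is non-diegetic: score with no on-screen or off-screen source; it exists for the audience alone.
(4) it's the actual ambient sound of the location → diegetic.
Non-diegetic: (1), (3) — that's 2.

2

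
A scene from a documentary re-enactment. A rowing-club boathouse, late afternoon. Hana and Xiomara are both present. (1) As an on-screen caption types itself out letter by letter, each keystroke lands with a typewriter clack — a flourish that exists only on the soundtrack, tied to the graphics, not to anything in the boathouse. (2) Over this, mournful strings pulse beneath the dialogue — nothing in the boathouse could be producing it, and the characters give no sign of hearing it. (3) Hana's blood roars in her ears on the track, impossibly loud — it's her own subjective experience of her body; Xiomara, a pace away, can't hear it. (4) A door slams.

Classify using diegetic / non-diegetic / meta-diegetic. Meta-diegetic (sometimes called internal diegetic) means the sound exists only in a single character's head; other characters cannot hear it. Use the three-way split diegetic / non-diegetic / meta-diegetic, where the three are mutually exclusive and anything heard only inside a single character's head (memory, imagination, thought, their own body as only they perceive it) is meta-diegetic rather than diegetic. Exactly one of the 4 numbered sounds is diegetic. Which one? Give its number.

(1) sound married to a title/caption — outside the diegesis by definition → non-diegetic.
(2) is non-diegetic: nothing in the boathouse produces it and the characters don't hear it — pure soundtrack.
Sound (3): it's Hana's internal bodily sensation rendered as sound; only Hana 'hears' it, so meta-diegetic.
(4) is diegetic: the sound comes from a door physically present in the location.
Only (4) is diegetic.

4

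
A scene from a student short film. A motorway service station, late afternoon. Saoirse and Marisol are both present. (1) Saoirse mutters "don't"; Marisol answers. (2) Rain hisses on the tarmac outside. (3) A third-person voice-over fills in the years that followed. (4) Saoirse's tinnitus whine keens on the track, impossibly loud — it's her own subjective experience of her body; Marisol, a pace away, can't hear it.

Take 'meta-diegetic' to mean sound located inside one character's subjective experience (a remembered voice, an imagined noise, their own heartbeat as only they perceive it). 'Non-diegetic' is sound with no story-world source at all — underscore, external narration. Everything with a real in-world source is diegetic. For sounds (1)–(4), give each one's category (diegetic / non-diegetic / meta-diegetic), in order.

(1) is diegetic: on-screen dialogue — Saoirse speaks and Marisol is there to hear.
Sound (2): ambient/room sound belonging to the story's physical space, so diegetic.
Sound (3): commentary laid over the scene from outside the fiction, so non-diegetic.
(4) it's Saoirse's internal bodily sensation rendered as sound; only Saoirse 'hears' it → meta-diegetic.

diegetic, diegetic, non-diegetic, meta-diegetic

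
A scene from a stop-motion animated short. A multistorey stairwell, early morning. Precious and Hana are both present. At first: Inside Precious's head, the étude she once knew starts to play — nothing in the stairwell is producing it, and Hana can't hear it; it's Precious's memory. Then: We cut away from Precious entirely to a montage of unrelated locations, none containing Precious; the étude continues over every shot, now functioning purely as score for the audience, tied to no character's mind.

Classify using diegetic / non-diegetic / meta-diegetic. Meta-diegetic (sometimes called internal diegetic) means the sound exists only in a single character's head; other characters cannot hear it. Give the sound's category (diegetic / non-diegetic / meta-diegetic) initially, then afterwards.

Initially: the music lives inside Precious's mind alone; Hana can't hear it → meta-diegetic.
Afterwards: once it plays over shots Precious isn't in, detached from any character's subjectivity, it's conventional underscore → non-diegetic.

meta-diegetic, non-diegetic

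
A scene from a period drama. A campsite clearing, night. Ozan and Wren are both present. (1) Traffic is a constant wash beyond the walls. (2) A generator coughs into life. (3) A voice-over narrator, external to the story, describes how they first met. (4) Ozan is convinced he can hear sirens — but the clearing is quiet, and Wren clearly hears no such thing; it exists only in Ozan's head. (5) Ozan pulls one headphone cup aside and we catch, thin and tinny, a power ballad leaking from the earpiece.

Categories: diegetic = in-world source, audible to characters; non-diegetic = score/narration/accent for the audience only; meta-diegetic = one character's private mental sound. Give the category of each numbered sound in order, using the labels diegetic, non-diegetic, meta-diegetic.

diegetic, diegetic, non-diegetic, meta-diegetic, diegetic

(1) is diegetic: it's the actual ambient sound of the location.
(2) the sound comes from a generator physically present in the location → diegetic.
Sound (3): the narrator exists outside the story world, addressing only the audience, so non-diegetic.
(4) the sound is imagined by Ozan; nothing in the story world is producing it and Wren can't hear it → meta-diegetic.
Sound (5): the headphones are an on-screen source, so diegetic.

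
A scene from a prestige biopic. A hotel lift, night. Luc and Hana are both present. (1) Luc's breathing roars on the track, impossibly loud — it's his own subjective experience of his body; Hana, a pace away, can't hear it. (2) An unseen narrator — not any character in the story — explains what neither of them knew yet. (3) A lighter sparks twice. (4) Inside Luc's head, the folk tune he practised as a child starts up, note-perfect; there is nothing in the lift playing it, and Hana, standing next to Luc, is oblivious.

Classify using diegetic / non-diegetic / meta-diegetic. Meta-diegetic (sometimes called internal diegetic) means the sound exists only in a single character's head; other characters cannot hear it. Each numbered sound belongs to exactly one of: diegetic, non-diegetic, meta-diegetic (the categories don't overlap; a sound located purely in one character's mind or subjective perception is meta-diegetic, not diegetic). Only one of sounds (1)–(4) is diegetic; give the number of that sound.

3

(1) point-of-audition from inside Luc's body; not a sound in the room → meta-diegetic.
(2) is non-diegetic: commentary laid over the scene from outside the fiction.
(3) the sound comes from a lighter physically present in the location → diegetic.
(4) is meta-diegetic: the music is a memory playing inside Luc's mind alone; no real-world source, Hana can't hear it.
Only (3) is diegetic.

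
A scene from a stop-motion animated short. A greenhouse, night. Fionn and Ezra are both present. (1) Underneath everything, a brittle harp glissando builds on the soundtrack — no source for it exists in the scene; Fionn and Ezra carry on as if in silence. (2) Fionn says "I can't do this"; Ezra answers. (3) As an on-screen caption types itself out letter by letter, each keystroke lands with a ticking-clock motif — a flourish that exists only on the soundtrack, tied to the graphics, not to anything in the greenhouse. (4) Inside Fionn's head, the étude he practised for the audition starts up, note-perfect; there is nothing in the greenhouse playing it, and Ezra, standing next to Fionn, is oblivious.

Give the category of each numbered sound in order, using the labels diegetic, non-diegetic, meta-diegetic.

non-diegetic, diegetic, non-diegetic, meta-diegetic

(1) is non-diegetic: score with no on-screen or off-screen source; it exists for the audience alone.
Sound (2): Fionn is a character speaking aloud in the scene, so diegetic.
(3) is non-diegetic: it accompanies on-screen graphics, not anything inside the story world.
Sound (4): remembered music, private to Fionn — Ezra is oblivious because it isn't in the room, so meta-diegetic.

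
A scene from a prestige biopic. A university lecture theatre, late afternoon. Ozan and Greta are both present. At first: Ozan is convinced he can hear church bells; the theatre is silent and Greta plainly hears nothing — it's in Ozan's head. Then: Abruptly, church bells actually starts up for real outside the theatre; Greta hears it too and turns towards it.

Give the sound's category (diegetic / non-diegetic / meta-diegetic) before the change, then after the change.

meta-diegetic, diegetic

Before the change: only Ozan 'hears' it — imagined, in his mind → meta-diegetic.
After the change: now there's a real external source and Greta hears it too — in the story world → diegetic.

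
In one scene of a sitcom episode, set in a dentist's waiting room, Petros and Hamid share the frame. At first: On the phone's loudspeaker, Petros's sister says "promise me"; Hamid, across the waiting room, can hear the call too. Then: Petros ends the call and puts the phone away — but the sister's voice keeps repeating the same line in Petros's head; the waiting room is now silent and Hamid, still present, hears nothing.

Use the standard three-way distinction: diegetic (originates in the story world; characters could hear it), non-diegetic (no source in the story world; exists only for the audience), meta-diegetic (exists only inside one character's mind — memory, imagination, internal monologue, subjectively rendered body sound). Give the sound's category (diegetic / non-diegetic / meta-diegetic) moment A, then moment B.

diegetic, meta-diegetic

Moment A: the loudspeaker is an in-world source; both Petros and Hamid hear the call → diegetic.
Moment B: with the phone off, the voice continues only as Petros's private mental replay — Hamid can't hear it → meta-diegetic.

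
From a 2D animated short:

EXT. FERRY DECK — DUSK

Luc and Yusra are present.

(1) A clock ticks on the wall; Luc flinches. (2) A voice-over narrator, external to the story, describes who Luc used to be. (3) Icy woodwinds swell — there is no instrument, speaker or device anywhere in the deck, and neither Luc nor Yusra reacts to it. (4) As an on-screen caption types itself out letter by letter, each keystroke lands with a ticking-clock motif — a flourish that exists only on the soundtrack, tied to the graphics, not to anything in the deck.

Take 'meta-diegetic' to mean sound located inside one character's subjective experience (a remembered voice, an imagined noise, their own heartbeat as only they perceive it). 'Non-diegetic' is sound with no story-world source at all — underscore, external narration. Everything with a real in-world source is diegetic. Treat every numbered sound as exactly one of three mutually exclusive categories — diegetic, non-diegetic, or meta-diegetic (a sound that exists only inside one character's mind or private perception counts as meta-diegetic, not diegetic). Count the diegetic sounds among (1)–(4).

1

(1) the sound comes from a clock physically present in the location → diegetic.
(2) is non-diegetic: the narrator exists outside the story world, addressing only the audience.
Sound (3): it has no source in the story world and no character can hear it — it's underscore, so non-diegetic.
(4) sound married to a title/caption — outside the diegesis by definition → non-diegetic.
So 1 of the 4 is diegetic: (1).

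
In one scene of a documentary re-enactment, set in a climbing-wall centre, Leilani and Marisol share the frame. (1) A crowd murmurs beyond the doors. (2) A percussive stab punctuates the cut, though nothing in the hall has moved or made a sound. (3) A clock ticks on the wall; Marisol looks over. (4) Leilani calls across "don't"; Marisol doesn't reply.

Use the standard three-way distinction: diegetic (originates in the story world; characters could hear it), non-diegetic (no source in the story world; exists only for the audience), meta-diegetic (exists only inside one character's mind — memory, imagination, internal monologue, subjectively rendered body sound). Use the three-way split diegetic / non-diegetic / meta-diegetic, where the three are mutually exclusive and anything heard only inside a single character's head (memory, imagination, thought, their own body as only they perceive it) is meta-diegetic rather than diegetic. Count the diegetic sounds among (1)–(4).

3

Sound (1): a crowd is part of the location's real environment, so diegetic.
(2) is non-diegetic: it's a sound-design accent with no in-world source; no one in the scene can hear it.
Sound (3): an in-world source (a clock); characters could hear it, so diegetic.
Sound (4): Leilani is a character speaking aloud in the scene, so diegetic.
Diegetic: (1), (3), (4) — that's 3.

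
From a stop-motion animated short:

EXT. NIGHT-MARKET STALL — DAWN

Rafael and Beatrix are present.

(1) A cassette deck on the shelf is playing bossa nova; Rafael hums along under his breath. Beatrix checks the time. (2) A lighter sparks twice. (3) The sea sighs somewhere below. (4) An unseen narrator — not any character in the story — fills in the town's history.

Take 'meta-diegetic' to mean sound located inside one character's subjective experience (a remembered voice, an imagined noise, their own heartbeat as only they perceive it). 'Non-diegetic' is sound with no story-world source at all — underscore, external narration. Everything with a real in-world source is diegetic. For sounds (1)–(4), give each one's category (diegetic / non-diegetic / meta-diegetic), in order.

(1) is diegetic: source music from a cassette deck, which exists in the story world.
(2) is diegetic: a lighter is a real object/event in the scene's world.
(3) the sea is part of the location's real environment → diegetic.
(4) is non-diegetic: external voice-over — not a character, not heard by anyone in the scene.

diegetic, diegetic, diegetic, non-diegetic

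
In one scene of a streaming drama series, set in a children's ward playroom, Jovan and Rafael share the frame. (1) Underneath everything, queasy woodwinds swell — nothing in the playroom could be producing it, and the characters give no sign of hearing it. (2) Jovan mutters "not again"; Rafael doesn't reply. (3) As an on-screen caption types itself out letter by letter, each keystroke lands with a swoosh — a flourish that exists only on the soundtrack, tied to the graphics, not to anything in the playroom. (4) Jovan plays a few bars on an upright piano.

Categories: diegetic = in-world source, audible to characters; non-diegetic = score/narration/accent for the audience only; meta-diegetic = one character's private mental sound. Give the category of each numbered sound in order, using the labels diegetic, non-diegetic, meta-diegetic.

(1) it has no source in the story world and no character can hear it — it's underscore → non-diegetic.
Sound (2): spoken by a character present in the story world, so diegetic.
(3) is non-diegetic: it accompanies on-screen graphics, not anything inside the story world.
Sound (4): the instrument and the performer are both in the scene, so diegetic.

non-diegetic, diegetic, non-diegetic, diegetic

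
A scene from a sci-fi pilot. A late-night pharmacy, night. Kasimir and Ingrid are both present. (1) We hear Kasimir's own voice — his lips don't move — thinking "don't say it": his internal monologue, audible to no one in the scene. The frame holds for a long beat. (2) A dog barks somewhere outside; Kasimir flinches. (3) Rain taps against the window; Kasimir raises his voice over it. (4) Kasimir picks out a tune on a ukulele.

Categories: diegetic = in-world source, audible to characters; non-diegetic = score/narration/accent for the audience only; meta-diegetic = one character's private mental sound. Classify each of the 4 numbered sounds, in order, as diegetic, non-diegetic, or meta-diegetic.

Sound (1): internal monologue — inside Kasimir's mind, not spoken into the scene, so meta-diegetic.
Sound (2): the sound comes from a dog physically present in the location, so diegetic.
(3) rain is part of the location's real environment → diegetic.
Sound (4): the instrument and the performer are both in the scene, so diegetic.

meta-diegetic, diegetic, diegetic, diegetic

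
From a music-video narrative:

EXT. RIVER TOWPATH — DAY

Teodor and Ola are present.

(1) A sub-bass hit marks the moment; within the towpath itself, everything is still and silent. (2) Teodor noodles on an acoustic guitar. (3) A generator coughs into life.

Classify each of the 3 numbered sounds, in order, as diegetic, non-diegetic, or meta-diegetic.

Sound (1): nothing in the scene produces it; it's an accent added for the audience, so non-diegetic.
(2) Teodor is producing the music live, in the story world → diegetic.
(3) is diegetic: the sound comes from a generator physically present in the location.

non-diegetic, diegetic, diegetic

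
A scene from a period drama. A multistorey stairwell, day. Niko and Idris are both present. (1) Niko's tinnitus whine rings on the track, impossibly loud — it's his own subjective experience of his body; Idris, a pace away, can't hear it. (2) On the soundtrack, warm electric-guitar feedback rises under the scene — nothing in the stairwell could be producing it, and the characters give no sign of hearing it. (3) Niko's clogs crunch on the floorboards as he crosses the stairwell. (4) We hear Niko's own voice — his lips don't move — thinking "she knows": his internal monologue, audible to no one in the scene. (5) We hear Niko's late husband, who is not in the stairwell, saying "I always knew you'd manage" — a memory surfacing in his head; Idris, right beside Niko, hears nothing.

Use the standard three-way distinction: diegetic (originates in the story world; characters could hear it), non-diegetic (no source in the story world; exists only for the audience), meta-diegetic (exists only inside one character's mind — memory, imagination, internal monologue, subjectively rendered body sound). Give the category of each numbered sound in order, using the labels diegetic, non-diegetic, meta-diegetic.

Sound (1): point-of-audition from inside Niko's body; not a sound in the room, so meta-diegetic.
(2) nothing in the stairwell produces it and the characters don't hear it — pure soundtrack → non-diegetic.
Sound (3): a character's body making contact with the set — an in-world sound, so diegetic.
Sound (4): internal monologue — inside Niko's mind, not spoken into the scene, so meta-diegetic.
(5) is meta-diegetic: it's Niko's recollection rendered as sound; the other character can't hear it.

meta-diegetic, non-diegetic, diegetic, meta-diegetic, meta-diegetic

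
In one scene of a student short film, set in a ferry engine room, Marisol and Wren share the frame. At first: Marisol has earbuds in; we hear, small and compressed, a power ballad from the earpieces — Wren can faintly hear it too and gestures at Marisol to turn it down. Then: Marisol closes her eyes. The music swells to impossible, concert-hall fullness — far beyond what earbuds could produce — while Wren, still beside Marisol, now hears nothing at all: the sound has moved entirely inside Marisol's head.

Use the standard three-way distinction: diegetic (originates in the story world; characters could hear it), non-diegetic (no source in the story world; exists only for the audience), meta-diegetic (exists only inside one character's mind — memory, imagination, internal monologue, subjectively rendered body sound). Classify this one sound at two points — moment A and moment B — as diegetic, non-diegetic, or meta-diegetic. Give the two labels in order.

Moment A: the earbuds are a physical source both characters can hear → diegetic.
Moment B: the music now exists only as Marisol's subjective experience; Wren can no longer hear it → meta-diegetic.

diegetic, meta-diegetic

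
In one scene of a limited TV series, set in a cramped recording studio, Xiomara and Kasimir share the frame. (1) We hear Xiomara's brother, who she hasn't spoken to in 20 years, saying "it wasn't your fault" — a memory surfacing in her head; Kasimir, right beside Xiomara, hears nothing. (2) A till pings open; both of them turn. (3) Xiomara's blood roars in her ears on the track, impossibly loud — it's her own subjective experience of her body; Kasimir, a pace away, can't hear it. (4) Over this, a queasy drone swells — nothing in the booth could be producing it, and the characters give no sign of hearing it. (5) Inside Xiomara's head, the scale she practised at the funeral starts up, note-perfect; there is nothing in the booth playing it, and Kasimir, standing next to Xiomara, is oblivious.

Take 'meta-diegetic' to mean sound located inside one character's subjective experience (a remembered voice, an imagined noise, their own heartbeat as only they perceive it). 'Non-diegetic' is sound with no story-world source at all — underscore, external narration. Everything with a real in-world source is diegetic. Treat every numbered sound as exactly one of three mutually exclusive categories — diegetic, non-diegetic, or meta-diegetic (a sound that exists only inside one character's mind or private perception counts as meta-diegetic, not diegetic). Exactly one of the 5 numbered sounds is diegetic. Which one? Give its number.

Sound (1): the voice is a memory playing only inside Xiomara's mind; Kasimir can't hear it, so meta-diegetic.
Sound (2): a till is a real object/event in the scene's world, so diegetic.
(3) it's Xiomara's internal bodily sensation rendered as sound; only Xiomara 'hears' it → meta-diegetic.
(4) score with no on-screen or off-screen source; it exists for the audience alone → non-diegetic.
(5) the music is a memory playing inside Xiomara's mind alone; no real-world source, Kasimir can't hear it → meta-diegetic.
Only (2) is diegetic.

2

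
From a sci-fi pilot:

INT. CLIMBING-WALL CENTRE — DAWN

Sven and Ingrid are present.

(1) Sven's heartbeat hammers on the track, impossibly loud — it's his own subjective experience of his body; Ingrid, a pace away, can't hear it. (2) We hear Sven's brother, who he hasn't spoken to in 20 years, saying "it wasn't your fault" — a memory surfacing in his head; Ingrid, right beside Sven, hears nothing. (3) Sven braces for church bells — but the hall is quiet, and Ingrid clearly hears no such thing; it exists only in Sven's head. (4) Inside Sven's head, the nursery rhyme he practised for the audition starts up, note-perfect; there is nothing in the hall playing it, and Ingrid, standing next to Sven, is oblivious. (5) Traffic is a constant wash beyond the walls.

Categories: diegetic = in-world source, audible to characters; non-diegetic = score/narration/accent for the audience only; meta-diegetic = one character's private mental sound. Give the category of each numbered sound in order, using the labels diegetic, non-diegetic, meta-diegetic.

meta-diegetic, meta-diegetic, meta-diegetic, meta-diegetic, diegetic

(1) it's Sven's internal bodily sensation rendered as sound; only Sven 'hears' it → meta-diegetic.
Sound (2): it's Sven's recollection rendered as sound; the other character can't hear it, so meta-diegetic.
(3) is meta-diegetic: subjective to Sven: the hall is silent and Ingrid hears nothing.
(4) is meta-diegetic: the music is a memory playing inside Sven's mind alone; no real-world source, Ingrid can't hear it.
(5) is diegetic: traffic is part of the location's real environment.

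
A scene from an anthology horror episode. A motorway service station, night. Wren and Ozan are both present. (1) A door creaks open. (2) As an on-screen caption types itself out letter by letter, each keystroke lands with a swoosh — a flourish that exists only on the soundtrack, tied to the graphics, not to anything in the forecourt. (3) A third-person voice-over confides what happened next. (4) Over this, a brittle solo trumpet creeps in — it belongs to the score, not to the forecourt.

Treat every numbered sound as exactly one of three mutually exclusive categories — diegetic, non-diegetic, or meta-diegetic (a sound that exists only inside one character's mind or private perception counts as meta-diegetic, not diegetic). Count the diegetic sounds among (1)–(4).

1

(1) the sound comes from a door physically present in the location → diegetic.
(2) is non-diegetic: the caption isn't part of the story world, so neither is the sound tied to it.
Sound (3): external voice-over — not a character, not heard by anyone in the scene, so non-diegetic.
(4) is non-diegetic: nothing in the forecourt produces it and the characters don't hear it — pure soundtrack.
So 1 of the 4 is diegetic: (1).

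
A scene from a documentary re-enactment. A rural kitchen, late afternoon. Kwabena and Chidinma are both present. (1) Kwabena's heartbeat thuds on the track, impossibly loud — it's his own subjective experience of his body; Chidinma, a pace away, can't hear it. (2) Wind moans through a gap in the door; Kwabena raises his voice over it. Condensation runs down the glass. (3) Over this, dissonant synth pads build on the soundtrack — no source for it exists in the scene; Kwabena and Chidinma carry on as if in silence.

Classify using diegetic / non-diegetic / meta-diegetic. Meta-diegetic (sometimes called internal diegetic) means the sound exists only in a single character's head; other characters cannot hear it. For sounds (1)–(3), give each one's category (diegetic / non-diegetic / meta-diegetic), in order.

meta-diegetic, diegetic, non-diegetic

(1) a subjective body sound — Kwabena's private perception, inaudible to Chidinma → meta-diegetic.
(2) ambient/room sound belonging to the story's physical space → diegetic.
(3) nothing in the kitchen produces it and the characters don't hear it — pure soundtrack → non-diegetic.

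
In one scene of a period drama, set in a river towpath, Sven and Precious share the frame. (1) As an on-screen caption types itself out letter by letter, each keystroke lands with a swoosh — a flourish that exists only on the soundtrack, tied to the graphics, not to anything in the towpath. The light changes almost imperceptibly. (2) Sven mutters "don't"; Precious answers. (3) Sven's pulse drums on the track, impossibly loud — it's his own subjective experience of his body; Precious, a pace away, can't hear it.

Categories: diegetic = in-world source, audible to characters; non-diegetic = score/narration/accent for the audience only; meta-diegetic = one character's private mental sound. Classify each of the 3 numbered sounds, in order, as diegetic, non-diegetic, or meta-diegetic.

(1) is non-diegetic: sound married to a title/caption — outside the diegesis by definition.
(2) on-screen dialogue — Sven speaks and Precious is there to hear → diegetic.
(3) is meta-diegetic: point-of-audition from inside Sven's body; not a sound in the room.

non-diegetic, diegetic, meta-diegetic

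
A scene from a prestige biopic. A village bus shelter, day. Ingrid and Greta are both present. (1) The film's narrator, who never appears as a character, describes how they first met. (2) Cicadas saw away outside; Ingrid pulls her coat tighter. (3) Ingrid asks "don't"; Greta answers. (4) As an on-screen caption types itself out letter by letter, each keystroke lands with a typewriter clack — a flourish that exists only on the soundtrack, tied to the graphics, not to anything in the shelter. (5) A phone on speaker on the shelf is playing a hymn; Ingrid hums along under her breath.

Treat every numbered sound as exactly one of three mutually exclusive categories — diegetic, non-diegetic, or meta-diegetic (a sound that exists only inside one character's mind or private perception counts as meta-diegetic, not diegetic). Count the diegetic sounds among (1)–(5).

Sound (1): external voice-over — not a character, not heard by anyone in the scene, so non-diegetic.
Sound (2): cicadas is part of the location's real environment, so diegetic.
Sound (3): spoken by a character present in the story world, so diegetic.
(4) is non-diegetic: the caption isn't part of the story world, so neither is the sound tied to it.
(5) is diegetic: source music from a phone on speaker, which exists in the story world.
Diegetic: (2), (3), (5) — that's 3.

3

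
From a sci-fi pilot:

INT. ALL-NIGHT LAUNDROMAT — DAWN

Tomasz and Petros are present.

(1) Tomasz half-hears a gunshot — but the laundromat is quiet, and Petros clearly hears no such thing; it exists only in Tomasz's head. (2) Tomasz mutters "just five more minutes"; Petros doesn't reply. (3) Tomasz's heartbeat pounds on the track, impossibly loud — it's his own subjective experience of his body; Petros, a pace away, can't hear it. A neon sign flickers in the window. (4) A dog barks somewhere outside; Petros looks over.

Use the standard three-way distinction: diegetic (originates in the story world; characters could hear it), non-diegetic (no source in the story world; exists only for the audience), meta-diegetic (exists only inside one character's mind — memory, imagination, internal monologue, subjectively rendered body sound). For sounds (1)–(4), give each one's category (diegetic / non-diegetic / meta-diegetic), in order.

(1) the sound is imagined by Tomasz; nothing in the story world is producing it and Petros can't hear it → meta-diegetic.
(2) is diegetic: Tomasz is a character speaking aloud in the scene.
(3) a subjective body sound — Tomasz's private perception, inaudible to Petros → meta-diegetic.
(4) an in-world source (a dog); characters could hear it → diegetic.

meta-diegetic, diegetic, meta-diegetic, diegetic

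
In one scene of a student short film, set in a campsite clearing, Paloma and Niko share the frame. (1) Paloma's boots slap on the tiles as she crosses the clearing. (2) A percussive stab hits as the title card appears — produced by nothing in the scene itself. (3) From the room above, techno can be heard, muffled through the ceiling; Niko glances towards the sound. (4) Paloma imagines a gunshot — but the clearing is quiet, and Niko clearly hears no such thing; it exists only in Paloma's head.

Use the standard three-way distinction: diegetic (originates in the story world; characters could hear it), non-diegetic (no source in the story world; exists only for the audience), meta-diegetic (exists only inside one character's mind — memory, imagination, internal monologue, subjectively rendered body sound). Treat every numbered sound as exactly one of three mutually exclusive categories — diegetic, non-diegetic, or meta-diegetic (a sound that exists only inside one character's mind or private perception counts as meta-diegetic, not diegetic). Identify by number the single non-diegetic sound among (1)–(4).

(1) it's the physical sound of Paloma moving in the space → diegetic.
(2) it's a sound-design accent with no in-world source; no one in the scene can hear it → non-diegetic.
Sound (3): off-screen diegetic: the source is out of frame but still in the story's space, so diegetic.
(4) the sound is imagined by Paloma; nothing in the story world is producing it and Niko can't hear it → meta-diegetic.
Only (2) is non-diegetic.

2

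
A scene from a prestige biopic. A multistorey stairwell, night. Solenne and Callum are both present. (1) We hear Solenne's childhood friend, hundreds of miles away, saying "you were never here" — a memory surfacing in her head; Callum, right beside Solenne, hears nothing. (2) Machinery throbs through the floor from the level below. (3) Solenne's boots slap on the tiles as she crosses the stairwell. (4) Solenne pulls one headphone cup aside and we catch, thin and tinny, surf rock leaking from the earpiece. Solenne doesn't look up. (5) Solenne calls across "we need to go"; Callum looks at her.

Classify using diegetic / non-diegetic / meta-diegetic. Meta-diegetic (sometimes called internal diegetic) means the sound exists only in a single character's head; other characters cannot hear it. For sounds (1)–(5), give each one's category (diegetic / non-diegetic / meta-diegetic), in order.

meta-diegetic, diegetic, diegetic, diegetic, diegetic

(1) a remembered line, private to Solenne — not present in the room, not audible to Callum → meta-diegetic.
(2) is diegetic: it's the actual ambient sound of the location.
(3) it's the physical sound of Solenne moving in the space → diegetic.
(4) is diegetic: it's leaking from a physical pair of headphones in the scene.
Sound (5): Solenne is a character speaking aloud in the scene, so diegetic.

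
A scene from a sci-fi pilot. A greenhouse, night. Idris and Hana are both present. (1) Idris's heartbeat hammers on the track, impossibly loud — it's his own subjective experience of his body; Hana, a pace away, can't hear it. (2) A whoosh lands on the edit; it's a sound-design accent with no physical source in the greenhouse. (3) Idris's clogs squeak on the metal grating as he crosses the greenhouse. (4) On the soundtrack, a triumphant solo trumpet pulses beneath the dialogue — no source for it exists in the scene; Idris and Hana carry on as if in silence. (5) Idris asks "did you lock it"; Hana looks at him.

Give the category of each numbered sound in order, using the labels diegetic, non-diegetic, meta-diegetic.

meta-diegetic, non-diegetic, diegetic, non-diegetic, diegetic

(1) a subjective body sound — Idris's private perception, inaudible to Hana → meta-diegetic.
Sound (2): nothing in the scene produces it; it's an accent added for the audience, so non-diegetic.
Sound (3): a character's body making contact with the set — an in-world sound, so diegetic.
(4) is non-diegetic: it has no source in the story world and no character can hear it — it's underscore.
Sound (5): Idris is a character speaking aloud in the scene, so diegetic.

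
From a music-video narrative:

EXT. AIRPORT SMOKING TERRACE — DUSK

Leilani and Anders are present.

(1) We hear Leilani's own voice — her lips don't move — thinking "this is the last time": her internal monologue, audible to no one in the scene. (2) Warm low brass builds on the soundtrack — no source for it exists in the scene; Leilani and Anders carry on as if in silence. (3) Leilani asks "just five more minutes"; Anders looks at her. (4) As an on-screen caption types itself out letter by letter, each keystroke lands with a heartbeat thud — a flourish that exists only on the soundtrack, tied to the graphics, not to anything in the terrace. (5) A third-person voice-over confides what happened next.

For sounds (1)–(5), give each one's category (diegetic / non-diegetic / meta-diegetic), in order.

(1) is meta-diegetic: Leilani's thought-voice: a private mental sound no other character can hear.
(2) nothing in the terrace produces it and the characters don't hear it — pure soundtrack → non-diegetic.
Sound (3): on-screen dialogue — Leilani speaks and Anders is there to hear, so diegetic.
(4) is non-diegetic: the caption isn't part of the story world, so neither is the sound tied to it.
Sound (5): commentary laid over the scene from outside the fiction, so non-diegetic.

meta-diegetic, non-diegetic, diegetic, non-diegetic, non-diegetic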